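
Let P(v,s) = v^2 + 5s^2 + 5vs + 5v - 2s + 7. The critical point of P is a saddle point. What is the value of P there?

214/5

∂P/∂v = 2v + 5s + 5 = 0 and ∂P/∂s = 5v + 10s - 2 = 0, so (v, s) = (12, -29/5).
The Hessian has P_{vv} = 2, P_{ss} = 10, P_{vs} = 5, giving D = -5 < 0, so the point is a saddle point.
P(12, -29/5) = 214/5.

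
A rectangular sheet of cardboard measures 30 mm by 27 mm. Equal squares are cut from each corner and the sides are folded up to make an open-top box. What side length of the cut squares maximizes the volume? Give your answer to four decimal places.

4.7303

With cut size x, the volume is V(x) = x(30 − 2x)(27 − 2x) for 0 < x < 13.5.
V'(x) = 12x^2 − 228x + 810. Setting V'(x) = 0 gives x ≈ 4.7303 (the root in (0, 13.5)).
V''(x) = 24x − 228 is negative there, so this is the maximum; V ≈ 1704.0847.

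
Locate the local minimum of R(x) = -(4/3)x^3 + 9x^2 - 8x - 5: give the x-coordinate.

1/2

R'(x) = -4x^2 + 18x - 8. Setting R'(x) = 0 gives x ∈ {1/2, 4}.
Since R''(x) = -8x + 18, we get R''(1/2) = 14 > 0 ⇒ local minimum; R''(4) = -14 < 0 ⇒ local maximum.
Thus R has its local minimum at x = 1/2, with value -83/12.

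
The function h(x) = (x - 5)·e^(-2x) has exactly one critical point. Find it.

11/2

h'(x) = 1·e^(-2x) + (x - 5)·(-2)·e^(-2x) = (-2x + 11)·e^(-2x). Since e^(-2x) > 0, the only critical point is x = 11/2.
h''(11/2) has the same sign as -2 < 0, so this is a local maximum.
h(11/2) = (1/2)·e^(-11) ≈ 0.0000.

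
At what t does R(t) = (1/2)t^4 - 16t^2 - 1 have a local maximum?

Critical points: R'(t) = 2t^3 - 32t vanishes at t = -4, 0, 4.
Since R''(t) = 6t^2 - 32, we get R''(-4) = 64 > 0 ⇒ local minimum; R''(0) = -32 < 0 ⇒ local maximum; R''(4) = 64 > 0 ⇒ local minimum.
The local maximum is R(0) = -1.

0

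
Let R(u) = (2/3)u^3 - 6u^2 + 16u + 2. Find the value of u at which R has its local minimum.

4

R'(u) = 2u^2 - 12u + 16 = 0 at u = 2, 4.
Since R''(u) = 4u - 12, we get R''(2) = -4 < 0 ⇒ local maximum; R''(4) = 4 > 0 ⇒ local minimum.
The local minimum is R(4) = 38/3.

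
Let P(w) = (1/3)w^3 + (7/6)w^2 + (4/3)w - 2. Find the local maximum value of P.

P'(w) = w^2 + (7/3)w + 4/3 = 0 at w = -4/3, -1.
Since P''(w) = 2w + 7/3, we get P''(-4/3) = -1/3 < 0 ⇒ local maximum; P''(-1) = 1/3 > 0 ⇒ local minimum.
Thus P has its local maximum at w = -4/3, with value -202/81.

-202/81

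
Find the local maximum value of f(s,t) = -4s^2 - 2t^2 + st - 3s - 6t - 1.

149/31

∂f/∂s = -8s + t - 3 = 0 and ∂f/∂t = s - 4t - 6 = 0, so (s, t) = (-18/31, -51/31).
The Hessian has f_{ss} = -8, f_{tt} = -4, f_{st} = 1, giving D = 31 > 0 with f_{ss} < 0, so the point is a local maximum.
f(-18/31, -51/31) = 149/31.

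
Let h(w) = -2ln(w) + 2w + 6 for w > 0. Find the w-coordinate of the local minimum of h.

h'(w) = -2/w + 2 = 0 gives w = 1.
h''(w) = 2/w², which is positive for w > 0, so this is a local minimum.
h(1) = -2·ln(1) + 2 + 6 ≈ 8.0000.

1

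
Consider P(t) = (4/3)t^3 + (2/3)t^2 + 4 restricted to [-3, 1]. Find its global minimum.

-26

Differentiating, P'(t) = 4t^2 + (4/3)t; which vanishes at t = -1/3 and t = 0.
Compare values at every candidate in [-3, 1]: P(-3) = -26,  P(-1/3) = 326/81,  P(0) = 4,  P(1) = 6.
So the minimum is P(-3) = -26.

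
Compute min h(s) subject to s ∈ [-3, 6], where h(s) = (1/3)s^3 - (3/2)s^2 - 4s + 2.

-50/3

The derivative is s^2 - 3s - 4, which vanishes at s = -1 and s = 4.
Evaluating at the critical points and endpoints: h(-3) = -17/2,  h(-1) = 25/6,  h(4) = -50/3,  h(6) = -4.
Hence the absolute minimum is -50/3 at s = 4.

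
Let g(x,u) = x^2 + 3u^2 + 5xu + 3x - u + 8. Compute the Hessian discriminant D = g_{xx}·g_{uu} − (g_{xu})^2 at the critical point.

∂g/∂x = 2x + 5u + 3 = 0 and ∂g/∂u = 5x + 6u - 1 = 0, so (x, u) = (23/13, -17/13).
The Hessian has g_{xx} = 2, g_{uu} = 6, g_{xu} = 5, giving D = -13 < 0, so the point is a saddle point.
D = (2)·(6) − (5)^2 = -13.

-13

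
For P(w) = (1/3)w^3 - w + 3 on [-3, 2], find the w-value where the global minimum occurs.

Differentiating, P'(w) = w^2 - 1; which vanishes at w = -1 and w = 1.
Candidates: P(-3) = -3, P(-1) = 11/3, P(1) = 7/3, P(2) = 11/3.
Hence the absolute minimum is -3 at w = -3.

-3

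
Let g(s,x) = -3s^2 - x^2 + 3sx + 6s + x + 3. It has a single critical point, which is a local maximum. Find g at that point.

22

∂g/∂s = -6s + 3x + 6 = 0 and ∂g/∂x = 3s - 2x + 1 = 0, so (s, x) = (5, 8).
The Hessian has g_{ss} = -6, g_{xx} = -2, g_{sx} = 3, giving D = 3 > 0 with g_{ss} < 0, so the point is a local maximum.
g(5, 8) = 22.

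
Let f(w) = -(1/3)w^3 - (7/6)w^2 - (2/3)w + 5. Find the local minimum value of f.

f'(w) = -w^2 - (7/3)w - 2/3 = 0 at w = -2, -1/3.
Since f''(w) = -2w - 7/3, we get f''(-2) = 5/3 > 0 ⇒ local minimum; f''(-1/3) = -5/3 < 0 ⇒ local maximum.
So the local minimum value is f(-2) = 13/3.

13/3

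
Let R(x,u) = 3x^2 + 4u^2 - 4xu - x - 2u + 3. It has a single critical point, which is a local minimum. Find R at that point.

9/4

∂R/∂x = 6x - 4u - 1 = 0 and ∂R/∂u = -4x + 8u - 2 = 0, so (x, u) = (1/2, 1/2).
The Hessian has R_{xx} = 6, R_{uu} = 8, R_{xu} = -4, giving D = 32 > 0 with R_{xx} > 0, so the point is a local minimum.
R(1/2, 1/2) = 9/4.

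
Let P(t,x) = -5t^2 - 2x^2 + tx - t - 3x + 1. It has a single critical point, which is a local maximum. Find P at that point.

∂P/∂t = -10t + x - 1 = 0 and ∂P/∂x = t - 4x - 3 = 0, so (t, x) = (-7/39, -31/39).
The Hessian has P_{tt} = -10, P_{xx} = -4, P_{tx} = 1, giving D = 39 > 0 with P_{tt} < 0, so the point is a local maximum.
P(-7/39, -31/39) = 89/39.

89/39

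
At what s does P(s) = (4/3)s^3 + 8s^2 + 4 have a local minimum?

0

P'(s) = 4s^2 + 16s. Setting P'(s) = 0 gives s ∈ {-4, 0}.
Since P''(s) = 8s + 16, we get P''(-4) = -16 < 0 ⇒ local maximum; P''(0) = 16 > 0 ⇒ local minimum.
Thus P has its local minimum at s = 0, with value 4.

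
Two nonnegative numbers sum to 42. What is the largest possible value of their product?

441

With x + y = 42, the product is P(x) = x(42 − x).
P'(x) = 42 − 2x = 0 gives x = 21; P'' = −2 < 0, so this is the maximum.
P = 21·21 = 441.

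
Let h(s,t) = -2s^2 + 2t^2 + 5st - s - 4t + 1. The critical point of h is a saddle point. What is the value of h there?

-9/41

∂h/∂s = -4s + 5t - 1 = 0 and ∂h/∂t = 5s + 4t - 4 = 0, so (s, t) = (16/41, 21/41).
The Hessian has h_{ss} = -4, h_{tt} = 4, h_{st} = 5, giving D = -41 < 0, so the point is a saddle point.
h(16/41, 21/41) = -9/41.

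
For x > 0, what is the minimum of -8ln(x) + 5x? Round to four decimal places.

4.2400

g'(x) = -8/x + 5 = 0 gives x = 8/5.
g''(x) = 8/x², which is positive for x > 0, so this is a local minimum.
g(8/5) = -8·ln(8/5) + 8 ≈ 4.2400.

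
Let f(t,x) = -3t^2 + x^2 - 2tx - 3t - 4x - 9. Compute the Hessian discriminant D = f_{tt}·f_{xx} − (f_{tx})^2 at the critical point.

∂f/∂t = -6t - 2x - 3 = 0 and ∂f/∂x = -2t + 2x - 4 = 0, so (t, x) = (-7/8, 9/8).
The Hessian has f_{tt} = -6, f_{xx} = 2, f_{tx} = -2, giving D = -16 < 0, so the point is a saddle point.
D = (-6)·(2) − (-2)^2 = -16.

-16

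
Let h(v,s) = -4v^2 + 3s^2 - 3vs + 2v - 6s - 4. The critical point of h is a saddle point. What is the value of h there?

-132/19

∂h/∂v = -8v - 3s + 2 = 0 and ∂h/∂s = -3v + 6s - 6 = 0, so (v, s) = (-2/19, 18/19).
The Hessian has h_{vv} = -8, h_{ss} = 6, h_{vs} = -3, giving D = -57 < 0, so the point is a saddle point.
h(-2/19, 18/19) = -132/19.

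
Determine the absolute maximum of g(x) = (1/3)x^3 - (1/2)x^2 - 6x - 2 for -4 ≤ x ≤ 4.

16/3

The derivative is x^2 - x - 6, which vanishes at x = -2 and x = 3.
Candidates: g(-4) = -22/3; g(-2) = 16/3; g(3) = -31/2; g(4) = -38/3.
So the maximum is g(-2) = 16/3.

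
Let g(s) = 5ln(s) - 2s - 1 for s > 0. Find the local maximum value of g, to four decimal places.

g'(s) = 5/s − 2 = 0 gives s = 5/2.
g''(s) = -5/s², which is negative for s > 0, so this is a local maximum.
g(5/2) = 5·ln(5/2) - 5 - 1 ≈ -1.4185.

-1.4185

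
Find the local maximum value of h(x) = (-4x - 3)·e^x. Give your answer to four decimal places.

0.6951

Differentiating with the product rule gives h'(x) = (-4x - 7)·e^x. Since e^x > 0, the only critical point is x = -7/4.
h''(-7/4) has the same sign as -4 < 0, so this is a local maximum.
h(-7/4) = (4)·e^(-7/4) ≈ 0.6951.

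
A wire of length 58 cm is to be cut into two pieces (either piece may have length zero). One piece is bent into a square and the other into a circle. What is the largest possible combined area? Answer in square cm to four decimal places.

267.6986

Let x be the length used for the square. Square side x/4; circle radius (58−x)/(2π).
A(x) = (x/4)² + π·((58−x)/(2π))² = x²/16 + (58−x)²/(4π) for 0 ≤ x ≤ 58. A'(x) = x/8 − (58−x)/(2π) = 0 gives x = 4·58/(π+4) ≈ 32.4858.
A'' > 0, so the interior critical point is a minimum; the maximum is at an endpoint. A(0) = 267.6986 and A(58) = 210.2500, so the largest area is 267.6986.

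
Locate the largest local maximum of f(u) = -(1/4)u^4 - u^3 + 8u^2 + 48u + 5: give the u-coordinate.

f'(u) = -u^3 - 3u^2 + 16u + 48 = 0 at u = -4, -3, 4.
Second-derivative test with f''(u) = -3u^2 - 6u + 16: f''(-4) = -8 < 0 ⇒ local maximum; f''(-3) = 7 > 0 ⇒ local minimum; f''(4) = -56 < 0 ⇒ local maximum.
The largest local maximum is f(4) = 197.

4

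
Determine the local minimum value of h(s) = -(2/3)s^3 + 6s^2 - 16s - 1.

-43/3

h'(s) = -2s^2 + 12s - 16 = 0 at s = 2, 4.
h''(s) = -4s + 12. h''(2) = 4 > 0 ⇒ local minimum; h''(4) = -4 < 0 ⇒ local maximum.
So the local minimum value is h(2) = -43/3.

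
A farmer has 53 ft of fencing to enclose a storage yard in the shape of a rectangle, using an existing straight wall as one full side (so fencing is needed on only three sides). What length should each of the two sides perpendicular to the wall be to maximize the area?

53/4

Let the sides perpendicular to the wall have length x and the parallel side y, so 2x + y = 53 and the area is A = xy = x(53 − 2x).
A'(x) = 53 − 4x = 0 gives x = 53/4, and A''(x) = −4 < 0 confirms a maximum.
Then y = 53 − 2·53/4 = 53/2 and A = 2809/8.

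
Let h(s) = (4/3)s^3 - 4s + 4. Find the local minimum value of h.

h'(s) = 4s^2 - 4. Setting h'(s) = 0 gives s ∈ {-1, 1}.
Since h''(s) = 8s, we get h''(-1) = -8 < 0 ⇒ local maximum; h''(1) = 8 > 0 ⇒ local minimum.
The local minimum is h(1) = 4/3.

4/3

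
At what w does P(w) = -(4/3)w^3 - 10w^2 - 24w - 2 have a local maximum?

P'(w) = -4w^2 - 20w - 24 = 0 at w = -3, -2.
P''(w) = -8w - 20. P''(-3) = 4 > 0 ⇒ local minimum; P''(-2) = -4 < 0 ⇒ local maximum.
Thus P has its local maximum at w = -2, with value 50/3.

-2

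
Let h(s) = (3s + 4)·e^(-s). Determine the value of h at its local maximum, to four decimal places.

By the product rule, h'(s) = (-3s - 1)·e^(-s). Since e^(-s) > 0, the only critical point is s = -1/3.
h''(-1/3) has the same sign as -3 < 0, so this is a local maximum.
h(-1/3) = (3)·e^(1/3) ≈ 4.1868.

4.1868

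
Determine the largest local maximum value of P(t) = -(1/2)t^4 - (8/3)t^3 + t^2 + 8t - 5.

65/3

P'(t) = -2t^3 - 8t^2 + 2t + 8 = 0 at t = -4, -1, 1.
Second-derivative test with P''(t) = -6t^2 - 16t + 2: P''(-4) = -30 < 0 ⇒ local maximum; P''(-1) = 12 > 0 ⇒ local minimum; P''(1) = -20 < 0 ⇒ local maximum.
The largest local maximum is P(-4) = 65/3.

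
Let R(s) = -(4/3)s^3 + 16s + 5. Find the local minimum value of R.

Critical points: R'(s) = -4s^2 + 16 vanishes at s = -2, 2.
Since R''(s) = -8s, we get R''(-2) = 16 > 0 ⇒ local minimum; R''(2) = -16 < 0 ⇒ local maximum.
The local minimum is R(-2) = -49/3.

-49/3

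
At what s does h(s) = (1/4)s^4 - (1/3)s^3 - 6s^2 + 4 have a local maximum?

0

h'(s) = s^3 - s^2 - 12s. Setting h'(s) = 0 gives s ∈ {-3, 0, 4}.
Since h''(s) = 3s^2 - 2s - 12, we get h''(-3) = 21 > 0 ⇒ local minimum; h''(0) = -12 < 0 ⇒ local maximum; h''(4) = 28 > 0 ⇒ local minimum.
Thus h has its local maximum at s = 0, with value 4.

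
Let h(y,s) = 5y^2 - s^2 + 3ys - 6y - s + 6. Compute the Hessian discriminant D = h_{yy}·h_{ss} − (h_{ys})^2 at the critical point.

-29

∂h/∂y = 10y + 3s - 6 = 0 and ∂h/∂s = 3y - 2s - 1 = 0, so (y, s) = (15/29, 8/29).
The Hessian has h_{yy} = 10, h_{ss} = -2, h_{ys} = 3, giving D = -29 < 0, so the point is a saddle point.
D = (10)·(-2) − (3)^2 = -29.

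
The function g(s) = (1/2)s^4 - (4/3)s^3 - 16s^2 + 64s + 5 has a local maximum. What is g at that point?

199/3

Critical points: g'(s) = 2s^3 - 4s^2 - 32s + 64 vanishes at s = -4, 2, 4.
Second-derivative test with g''(s) = 6s^2 - 8s - 32: g''(-4) = 96 > 0 ⇒ local minimum; g''(2) = -24 < 0 ⇒ local maximum; g''(4) = 32 > 0 ⇒ local minimum.
So the local maximum value is g(2) = 199/3.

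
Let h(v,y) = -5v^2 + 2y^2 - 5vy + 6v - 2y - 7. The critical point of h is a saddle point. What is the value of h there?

∂h/∂v = -10v - 5y + 6 = 0 and ∂h/∂y = -5v + 4y - 2 = 0, so (v, y) = (14/65, 10/13).
The Hessian has h_{vv} = -10, h_{yy} = 4, h_{vy} = -5, giving D = -65 < 0, so the point is a saddle point.
h(14/65, 10/13) = -463/65.

-463/65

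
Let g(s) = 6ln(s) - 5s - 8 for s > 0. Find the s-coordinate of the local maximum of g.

6/5

g'(s) = 6/s − 5 = 0 gives s = 6/5.
g''(s) = -6/s², which is negative for s > 0, so this is a local maximum.
g(6/5) = 6·ln(6/5) - 6 - 8 ≈ -12.9061.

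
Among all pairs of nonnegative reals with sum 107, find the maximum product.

11449/4

With x + y = 107, the product is P(x) = x(107 − x).
P'(x) = 107 − 2x = 0 gives x = 107/2; P'' = −2 < 0, so this is the maximum.
P = 107/2·107/2 = 11449/4.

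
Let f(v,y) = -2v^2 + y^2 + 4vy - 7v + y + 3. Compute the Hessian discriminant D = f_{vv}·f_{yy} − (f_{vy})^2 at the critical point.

∂f/∂v = -4v + 4y - 7 = 0 and ∂f/∂y = 4v + 2y + 1 = 0, so (v, y) = (-3/4, 1).
The Hessian has f_{vv} = -4, f_{yy} = 2, f_{vy} = 4, giving D = -24 < 0, so the point is a saddle point.
D = (-4)·(2) − (4)^2 = -24.

-24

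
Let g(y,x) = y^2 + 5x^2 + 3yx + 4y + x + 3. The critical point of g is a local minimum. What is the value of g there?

-36/11

∂g/∂y = 2y + 3x + 4 = 0 and ∂g/∂x = 3y + 10x + 1 = 0, so (y, x) = (-37/11, 10/11).
The Hessian has g_{yy} = 2, g_{xx} = 10, g_{yx} = 3, giving D = 11 > 0 with g_{yy} > 0, so the point is a local minimum.
g(-37/11, 10/11) = -36/11.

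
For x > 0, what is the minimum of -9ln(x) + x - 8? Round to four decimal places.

-18.7750

h'(x) = -9/x + 1 = 0 gives x = 9.
h''(x) = 9/x², which is positive for x > 0, so this is a local minimum.
h(9) = -9·ln(9) + 9 - 8 ≈ -18.7750.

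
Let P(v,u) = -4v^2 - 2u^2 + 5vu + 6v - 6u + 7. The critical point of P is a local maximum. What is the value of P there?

∂P/∂v = -8v + 5u + 6 = 0 and ∂P/∂u = 5v - 4u - 6 = 0, so (v, u) = (-6/7, -18/7).
The Hessian has P_{vv} = -8, P_{uu} = -4, P_{vu} = 5, giving D = 7 > 0 with P_{vv} < 0, so the point is a local maximum.
P(-6/7, -18/7) = 85/7.

85/7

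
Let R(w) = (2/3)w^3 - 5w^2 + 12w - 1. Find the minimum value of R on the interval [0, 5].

The derivative is 2w^2 - 10w + 12, which vanishes at w = 2 and w = 3.
Evaluating at the critical points and endpoints: R(0) = -1, R(2) = 25/3, R(3) = 8, R(5) = 52/3.
The minimum over the interval is -1, attained at w = 0.

-1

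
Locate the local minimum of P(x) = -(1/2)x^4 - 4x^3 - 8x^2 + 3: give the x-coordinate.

-2

P'(x) = -2x^3 - 12x^2 - 16x. Setting P'(x) = 0 gives x ∈ {-4, -2, 0}.
P''(x) = -6x^2 - 24x - 16. P''(-4) = -16 < 0 ⇒ local maximum; P''(-2) = 8 > 0 ⇒ local minimum; P''(0) = -16 < 0 ⇒ local maximum.
The local minimum is P(-2) = -5.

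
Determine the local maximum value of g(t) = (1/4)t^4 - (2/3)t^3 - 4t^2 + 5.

g'(t) = t^3 - 2t^2 - 8t = 0 at t = -2, 0, 4.
g''(t) = 3t^2 - 4t - 8. g''(-2) = 12 > 0 ⇒ local minimum; g''(0) = -8 < 0 ⇒ local maximum; g''(4) = 24 > 0 ⇒ local minimum.
So the local maximum value is g(0) = 5.

5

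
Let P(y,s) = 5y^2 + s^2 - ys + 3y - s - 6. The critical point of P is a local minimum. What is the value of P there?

∂P/∂y = 10y - s + 3 = 0 and ∂P/∂s = -y + 2s - 1 = 0, so (y, s) = (-5/19, 7/19).
The Hessian has P_{yy} = 10, P_{ss} = 2, P_{ys} = -1, giving D = 19 > 0 with P_{yy} > 0, so the point is a local minimum.
P(-5/19, 7/19) = -125/19.

-125/19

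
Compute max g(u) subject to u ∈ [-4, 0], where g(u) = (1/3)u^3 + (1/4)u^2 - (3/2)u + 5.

107/16

The derivative is u^2 + (1/2)u - 3/2, whose only zero in [-4, 0] is u = -3/2.
Candidates: g(-4) = -19/3,  g(-3/2) = 107/16,  g(0) = 5.
Hence the absolute maximum is 107/16 at u = -3/2.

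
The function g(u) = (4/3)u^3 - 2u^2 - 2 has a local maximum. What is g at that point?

-2

g'(u) = 4u^2 - 4u. Setting g'(u) = 0 gives u ∈ {0, 1}.
Second-derivative test with g''(u) = 8u - 4: g''(0) = -4 < 0 ⇒ local maximum; g''(1) = 4 > 0 ⇒ local minimum.
The local maximum is g(0) = -2.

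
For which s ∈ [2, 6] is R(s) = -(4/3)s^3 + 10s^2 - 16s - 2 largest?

4

R'(s) = -4s^2 + 20s - 16, whose only zero in [2, 6] is s = 4.
Compare values at every candidate in [2, 6]: R(2) = -14/3, R(4) = 26/3, R(6) = -26.
Hence the absolute maximum is 26/3 at s = 4.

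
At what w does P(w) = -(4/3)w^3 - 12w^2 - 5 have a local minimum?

P'(w) = -4w^2 - 24w = 0 at w = -6, 0.
Second-derivative test with P''(w) = -8w - 24: P''(-6) = 24 > 0 ⇒ local minimum; P''(0) = -24 < 0 ⇒ local maximum.
So the local minimum value is P(-6) = -149.

-6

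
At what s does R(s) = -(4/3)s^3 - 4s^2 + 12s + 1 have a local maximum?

Critical points: R'(s) = -4s^2 - 8s + 12 vanishes at s = -3, 1.
Second-derivative test with R''(s) = -8s - 8: R''(-3) = 16 > 0 ⇒ local minimum; R''(1) = -16 < 0 ⇒ local maximum.
So the local maximum value is R(1) = 23/3.

1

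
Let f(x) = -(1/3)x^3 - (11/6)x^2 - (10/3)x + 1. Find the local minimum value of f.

f'(x) = -x^2 - (11/3)x - 10/3. Setting f'(x) = 0 gives x ∈ {-2, -5/3}.
f''(x) = -2x - 11/3. f''(-2) = 1/3 > 0 ⇒ local minimum; f''(-5/3) = -1/3 < 0 ⇒ local maximum.
So the local minimum value is f(-2) = 3.

3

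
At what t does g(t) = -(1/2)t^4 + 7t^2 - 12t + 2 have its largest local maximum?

Critical points: g'(t) = -2t^3 + 14t - 12 vanishes at t = -3, 1, 2.
Since g''(t) = -6t^2 + 14, we get g''(-3) = -40 < 0 ⇒ local maximum; g''(1) = 8 > 0 ⇒ local minimum; g''(2) = -10 < 0 ⇒ local maximum.
Thus g has its largest local maximum at t = -3, with value 121/2.

-3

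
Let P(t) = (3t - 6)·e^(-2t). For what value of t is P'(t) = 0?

Differentiating with the product rule gives P'(t) = (-6t + 15)·e^(-2t). Since e^(-2t) > 0, the only critical point is t = 5/2.
P''(5/2) has the same sign as -6 < 0, so this is a local maximum.
P(5/2) = (3/2)·e^(-5) ≈ 0.0101.

5/2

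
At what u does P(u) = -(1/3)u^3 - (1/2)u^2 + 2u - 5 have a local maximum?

1

P'(u) = -u^2 - u + 2. Setting P'(u) = 0 gives u ∈ {-2, 1}.
Second-derivative test with P''(u) = -2u - 1: P''(-2) = 3 > 0 ⇒ local minimum; P''(1) = -3 < 0 ⇒ local maximum.
The local maximum is P(1) = -23/6.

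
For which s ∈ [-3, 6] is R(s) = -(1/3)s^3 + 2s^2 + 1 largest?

-3

R'(s) = -s^2 + 4s, which vanishes at s = 0 and s = 4.
Compare values at every candidate in [-3, 6]: R(-3) = 28,  R(0) = 1,  R(4) = 35/3,  R(6) = 1.
The maximum over the interval is 28, attained at s = -3.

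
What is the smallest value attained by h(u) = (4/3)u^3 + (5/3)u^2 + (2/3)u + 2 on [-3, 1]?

Differentiating, h'(u) = 4u^2 + (10/3)u + 2/3; which vanishes at u = -1/2 and u = -1/3.
Evaluating at the critical points and endpoints: h(-3) = -21,  h(-1/2) = 23/12,  h(-1/3) = 155/81,  h(1) = 17/3.
The minimum over the interval is -21, attained at u = -3.

-21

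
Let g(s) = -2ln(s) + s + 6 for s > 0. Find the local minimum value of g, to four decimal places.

g'(s) = -2/s + 1 = 0 gives s = 2.
g''(s) = 2/s², which is positive for s > 0, so this is a local minimum.
g(2) = -2·ln(2) + 2 + 6 ≈ 6.6137.

6.6137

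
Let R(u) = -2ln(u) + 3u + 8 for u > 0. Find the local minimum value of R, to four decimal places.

R'(u) = -2/u + 3 = 0 gives u = 2/3.
R''(u) = 2/u², which is positive for u > 0, so this is a local minimum.
R(2/3) = -2·ln(2/3) + 2 + 8 ≈ 10.8109.

10.8109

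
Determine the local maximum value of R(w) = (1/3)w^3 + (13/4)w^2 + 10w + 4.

-16/3

R'(w) = w^2 + (13/2)w + 10 = 0 at w = -4, -5/2.
R''(w) = 2w + 13/2. R''(-4) = -3/2 < 0 ⇒ local maximum; R''(-5/2) = 3/2 > 0 ⇒ local minimum.
Thus R has its local maximum at w = -4, with value -16/3.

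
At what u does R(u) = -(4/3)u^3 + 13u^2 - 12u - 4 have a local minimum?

1/2

R'(u) = -4u^2 + 26u - 12 = 0 at u = 1/2, 6.
R''(u) = -8u + 26. R''(1/2) = 22 > 0 ⇒ local minimum; R''(6) = -22 < 0 ⇒ local maximum.
Thus R has its local minimum at u = 1/2, with value -83/12.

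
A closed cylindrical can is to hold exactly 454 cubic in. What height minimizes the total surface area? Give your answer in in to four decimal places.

With radius r and height h, πr²h = 454 so h = 454/(πr²), and S(r) = 2πr² + 2πrh = 2πr² + 2·454/r.
S'(r) = 4πr − 2·454/r² = 0 ⇒ r³ = 454/(2π), so r ≈ 4.1651 and h = 2r ≈ 8.3302.
S''(r) = 4π + 4·454/r³ > 0, so this is the minimum; S ≈ 327.0030.

8.3302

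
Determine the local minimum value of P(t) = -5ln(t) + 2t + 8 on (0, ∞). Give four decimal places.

P'(t) = -5/t + 2 = 0 gives t = 5/2.
P''(t) = 5/t², which is positive for t > 0, so this is a local minimum.
P(5/2) = -5·ln(5/2) + 5 + 8 ≈ 8.4185.

8.4185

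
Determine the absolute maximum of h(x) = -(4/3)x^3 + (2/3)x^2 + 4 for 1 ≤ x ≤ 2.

10/3

The derivative is -4x^2 + (4/3)x, which has no zeros in [1, 2].
Compare values at every candidate in [1, 2]: h(1) = 10/3,  h(2) = -4.
So the maximum is h(1) = 10/3.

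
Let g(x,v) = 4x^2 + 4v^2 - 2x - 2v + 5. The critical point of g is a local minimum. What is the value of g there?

∂g/∂x = 8x - 2 = 0 and ∂g/∂v = 8v - 2 = 0, so (x, v) = (1/4, 1/4).
The Hessian has g_{xx} = 8, g_{vv} = 8, g_{xv} = 0, giving D = 64 > 0 with g_{xx} > 0, so the point is a local minimum.
g(1/4, 1/4) = 9/2.

9/2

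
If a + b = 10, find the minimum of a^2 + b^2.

With a + b = 10, a^2 + b^2 = a^2 + (10 − a)^2.
The derivative 2a − 2(10 − a) = 4a − 20 vanishes at a = 5; second derivative 4 > 0, a minimum.
The minimum is 2·(5)^2 = 50.

50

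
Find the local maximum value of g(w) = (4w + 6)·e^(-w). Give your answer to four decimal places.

g'(w) = 4·e^(-w) + (4w + 6)·(-1)·e^(-w) = (-4w - 2)·e^(-w). Since e^(-w) > 0, the only critical point is w = -1/2.
g''(-1/2) has the same sign as -4 < 0, so this is a local maximum.
g(-1/2) = (4)·e^(1/2) ≈ 6.5949.

6.5949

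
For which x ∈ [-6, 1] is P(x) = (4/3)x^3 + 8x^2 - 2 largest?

-4

The derivative is 4x^2 + 16x, which vanishes at x = -4 and x = 0.
Candidates: P(-6) = -2; P(-4) = 122/3; P(0) = -2; P(1) = 22/3.
Hence the absolute maximum is 122/3 at x = -4.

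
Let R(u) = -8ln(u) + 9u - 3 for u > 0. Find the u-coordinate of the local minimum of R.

8/9

R'(u) = -8/u + 9 = 0 gives u = 8/9.
R''(u) = 8/u², which is positive for u > 0, so this is a local minimum.
R(8/9) = -8·ln(8/9) + 8 - 3 ≈ 5.9423.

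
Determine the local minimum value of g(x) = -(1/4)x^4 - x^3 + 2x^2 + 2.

g'(x) = -x^3 - 3x^2 + 4x. Setting g'(x) = 0 gives x ∈ {-4, 0, 1}.
Since g''(x) = -3x^2 - 6x + 4, we get g''(-4) = -20 < 0 ⇒ local maximum; g''(0) = 4 > 0 ⇒ local minimum; g''(1) = -5 < 0 ⇒ local maximum.
Thus g has its local minimum at x = 0, with value 2.

2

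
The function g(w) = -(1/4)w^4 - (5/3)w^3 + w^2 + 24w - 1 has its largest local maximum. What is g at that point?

101/3

Critical points: g'(w) = -w^3 - 5w^2 + 2w + 24 vanishes at w = -4, -3, 2.
g''(w) = -3w^2 - 10w + 2. g''(-4) = -6 < 0 ⇒ local maximum; g''(-3) = 5 > 0 ⇒ local minimum; g''(2) = -30 < 0 ⇒ local maximum.
So the largest local maximum value is g(2) = 101/3.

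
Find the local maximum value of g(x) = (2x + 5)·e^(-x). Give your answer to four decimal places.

By the product rule, g'(x) = (-2x - 3)·e^(-x). Since e^(-x) > 0, the only critical point is x = -3/2.
g''(-3/2) has the same sign as -2 < 0, so this is a local maximum.
g(-3/2) = (2)·e^(3/2) ≈ 8.9634.

8.9634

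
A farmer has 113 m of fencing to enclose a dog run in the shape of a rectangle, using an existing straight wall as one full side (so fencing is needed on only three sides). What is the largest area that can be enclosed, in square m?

12769/8

Let the sides perpendicular to the wall have length x and the parallel side y, so 2x + y = 113 and the area is A = xy = x(113 − 2x).
A'(x) = 113 − 4x = 0 gives x = 113/4, and A''(x) = −4 < 0 confirms a maximum.
Then y = 113 − 2·113/4 = 113/2 and A = 12769/8.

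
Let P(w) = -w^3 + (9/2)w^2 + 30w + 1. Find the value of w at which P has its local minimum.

-2

P'(w) = -3w^2 + 9w + 30. Setting P'(w) = 0 gives w ∈ {-2, 5}.
Second-derivative test with P''(w) = -6w + 9: P''(-2) = 21 > 0 ⇒ local minimum; P''(5) = -21 < 0 ⇒ local maximum.
So the local minimum value is P(-2) = -33.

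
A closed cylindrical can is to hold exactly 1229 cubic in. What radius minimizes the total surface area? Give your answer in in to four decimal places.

5.8048

With radius r and height h, πr²h = 1229 so h = 1229/(πr²), and S(r) = 2πr² + 2πrh = 2πr² + 2·1229/r.
S'(r) = 4πr − 2·1229/r² = 0 ⇒ r³ = 1229/(2π), so r ≈ 5.8048 and h = 2r ≈ 11.6097.
S''(r) = 4π + 4·1229/r³ > 0, so this is the minimum; S ≈ 635.1590.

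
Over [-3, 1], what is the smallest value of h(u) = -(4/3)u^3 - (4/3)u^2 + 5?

7/3

h'(u) = -4u^2 - (8/3)u, which vanishes at u = -2/3 and u = 0.
Compare values at every candidate in [-3, 1]: h(-3) = 29,  h(-2/3) = 389/81,  h(0) = 5,  h(1) = 7/3.
Hence the absolute minimum is 7/3 at u = 1.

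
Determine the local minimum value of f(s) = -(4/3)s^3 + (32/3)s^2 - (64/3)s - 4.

f'(s) = -4s^2 + (64/3)s - 64/3. Setting f'(s) = 0 gives s ∈ {4/3, 4}.
Since f''(s) = -8s + 64/3, we get f''(4/3) = 32/3 > 0 ⇒ local minimum; f''(4) = -32/3 < 0 ⇒ local maximum.
The local minimum is f(4/3) = -1348/81.

-1348/81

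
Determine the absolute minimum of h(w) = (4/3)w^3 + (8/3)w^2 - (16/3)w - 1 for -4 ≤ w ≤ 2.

-67/3

The derivative is 4w^2 + (16/3)w - 16/3, which vanishes at w = -2 and w = 2/3.
Evaluating at the critical points and endpoints: h(-4) = -67/3,  h(-2) = 29/3,  h(2/3) = -241/81,  h(2) = 29/3.
The minimum over the interval is -67/3, attained at w = -4.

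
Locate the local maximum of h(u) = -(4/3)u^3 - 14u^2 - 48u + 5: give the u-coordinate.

Critical points: h'(u) = -4u^2 - 28u - 48 vanishes at u = -4, -3.
Second-derivative test with h''(u) = -8u - 28: h''(-4) = 4 > 0 ⇒ local minimum; h''(-3) = -4 < 0 ⇒ local maximum.
The local maximum is h(-3) = 59.

-3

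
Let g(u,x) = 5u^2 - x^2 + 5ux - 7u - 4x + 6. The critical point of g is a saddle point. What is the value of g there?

161/45

∂g/∂u = 10u + 5x - 7 = 0 and ∂g/∂x = 5u - 2x - 4 = 0, so (u, x) = (34/45, -1/9).
The Hessian has g_{uu} = 10, g_{xx} = -2, g_{ux} = 5, giving D = -45 < 0, so the point is a saddle point.
g(34/45, -1/9) = 161/45.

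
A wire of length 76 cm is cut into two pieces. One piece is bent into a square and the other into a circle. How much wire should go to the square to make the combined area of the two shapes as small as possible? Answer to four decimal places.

42.5675

Let x be the length used for the square. Square side x/4; circle radius (76−x)/(2π).
A(x) = (x/4)² + π·((76−x)/(2π))² = x²/16 + (76−x)²/(4π) for 0 ≤ x ≤ 76. A'(x) = x/8 − (76−x)/(2π) = 0 gives x = 4·76/(π+4) ≈ 42.5675.
A'' = 1/8 + 1/(2π) > 0, so this gives the minimum combined area; x ≈ 42.5675 cm to the square.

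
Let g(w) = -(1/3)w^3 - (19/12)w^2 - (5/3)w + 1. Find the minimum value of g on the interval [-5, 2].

-34/3

Differentiating, g'(w) = -w^2 - (19/6)w - 5/3; which vanishes at w = -5/2 and w = -2/3.
Evaluating at the critical points and endpoints: g(-5) = 137/12; g(-5/2) = 23/48; g(-2/3) = 122/81; g(2) = -34/3.
The minimum over the interval is -34/3, attained at w = 2.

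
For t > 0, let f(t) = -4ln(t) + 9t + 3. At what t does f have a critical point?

4/9

f'(t) = -4/t + 9 = 0 gives t = 4/9.
f''(t) = 4/t², which is positive for t > 0, so this is a local minimum.
f(4/9) = -4·ln(4/9) + 4 + 3 ≈ 10.2437.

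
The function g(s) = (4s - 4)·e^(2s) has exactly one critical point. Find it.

1/2

Differentiating with the product rule gives g'(s) = (8s - 4)·e^(2s). Since e^(2s) > 0, the only critical point is s = 1/2.
g''(1/2) has the same sign as 8 > 0, so this is a local minimum.
g(1/2) = (-2)·e^(1) ≈ -5.4366.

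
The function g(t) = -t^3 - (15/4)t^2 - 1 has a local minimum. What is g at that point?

-141/16

g'(t) = -3t^2 - (15/2)t. Setting g'(t) = 0 gives t ∈ {-5/2, 0}.
g''(t) = -6t - 15/2. g''(-5/2) = 15/2 > 0 ⇒ local minimum; g''(0) = -15/2 < 0 ⇒ local maximum.
Thus g has its local minimum at t = -5/2, with value -141/16.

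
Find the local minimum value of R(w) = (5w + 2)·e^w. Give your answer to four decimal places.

-1.2330

Differentiating with the product rule gives R'(w) = (5w + 7)·e^w. Since e^w > 0, the only critical point is w = -7/5.
R''(-7/5) has the same sign as 5 > 0, so this is a local minimum.
R(-7/5) = (-5)·e^(-7/5) ≈ -1.2330.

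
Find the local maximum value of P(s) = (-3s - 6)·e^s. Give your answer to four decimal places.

P'(s) = (-3)·e^s + (-3s - 6)·1·e^s = (-3s - 9)·e^s. Since e^s > 0, the only critical point is s = -3.
P''(-3) has the same sign as -3 < 0, so this is a local maximum.
P(-3) = (3)·e^(-3) ≈ 0.1494.

0.1494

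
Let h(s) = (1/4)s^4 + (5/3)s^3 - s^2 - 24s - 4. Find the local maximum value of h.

h'(s) = s^3 + 5s^2 - 2s - 24 = 0 at s = -4, -3, 2.
h''(s) = 3s^2 + 10s - 2. h''(-4) = 6 > 0 ⇒ local minimum; h''(-3) = -5 < 0 ⇒ local maximum; h''(2) = 30 > 0 ⇒ local minimum.
Thus h has its local maximum at s = -3, with value 137/4.

137/4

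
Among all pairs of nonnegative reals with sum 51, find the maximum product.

2601/4

With x + y = 51, the product is P(x) = x(51 − x).
P'(x) = 51 − 2x = 0 gives x = 51/2; P'' = −2 < 0, so this is the maximum.
P = 51/2·51/2 = 2601/4.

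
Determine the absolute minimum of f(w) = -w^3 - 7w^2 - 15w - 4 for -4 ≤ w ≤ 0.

The derivative is -3w^2 - 14w - 15, which vanishes at w = -3 and w = -5/3.
Candidates: f(-4) = 8; f(-3) = 5; f(-5/3) = 167/27; f(0) = -4.
So the minimum is f(0) = -4.

-4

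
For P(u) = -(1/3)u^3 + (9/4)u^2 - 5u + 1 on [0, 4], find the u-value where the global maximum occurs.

0

Differentiating, P'(u) = -u^2 + (9/2)u - 5; which vanishes at u = 2 and u = 5/2.
Evaluating at the critical points and endpoints: P(0) = 1,  P(2) = -8/3,  P(5/2) = -127/48,  P(4) = -13/3.
So the maximum is P(0) = 1.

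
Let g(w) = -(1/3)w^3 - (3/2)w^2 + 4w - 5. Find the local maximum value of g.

-17/6

Critical points: g'(w) = -w^2 - 3w + 4 vanishes at w = -4, 1.
g''(w) = -2w - 3. g''(-4) = 5 > 0 ⇒ local minimum; g''(1) = -5 < 0 ⇒ local maximum.
So the local maximum value is g(1) = -17/6.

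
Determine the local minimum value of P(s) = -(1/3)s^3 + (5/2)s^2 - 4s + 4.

13/6

P'(s) = -s^2 + 5s - 4. Setting P'(s) = 0 gives s ∈ {1, 4}.
Since P''(s) = -2s + 5, we get P''(1) = 3 > 0 ⇒ local minimum; P''(4) = -3 < 0 ⇒ local maximum.
The local minimum is P(1) = 13/6.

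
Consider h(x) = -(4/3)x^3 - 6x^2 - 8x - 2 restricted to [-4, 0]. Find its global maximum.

58/3

h'(x) = -4x^2 - 12x - 8, which vanishes at x = -2 and x = -1.
Candidates: h(-4) = 58/3; h(-2) = 2/3; h(-1) = 4/3; h(0) = -2.
The maximum over the interval is 58/3, attained at x = -4.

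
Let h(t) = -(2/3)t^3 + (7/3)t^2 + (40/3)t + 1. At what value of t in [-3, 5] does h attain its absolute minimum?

-5/3

Differentiating, h'(t) = -2t^2 + (14/3)t + 40/3; which vanishes at t = -5/3 and t = 4.
Compare values at every candidate in [-3, 5]: h(-3) = 0; h(-5/3) = -944/81; h(4) = 49; h(5) = 128/3.
So the minimum is h(-5/3) = -944/81.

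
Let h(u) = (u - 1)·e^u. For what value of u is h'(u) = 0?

0

h'(u) = 1·e^u + (u - 1)·1·e^u = (u)·e^u. Since e^u > 0, the only critical point is u = 0.
h''(0) has the same sign as 1 > 0, so this is a local minimum.
h(0) = (-1)·e^(0) ≈ -1.0000.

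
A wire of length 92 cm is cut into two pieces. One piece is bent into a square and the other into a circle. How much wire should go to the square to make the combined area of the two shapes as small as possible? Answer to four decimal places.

Let x be the length used for the square. Square side x/4; circle radius (92−x)/(2π).
A(x) = (x/4)² + π·((92−x)/(2π))² = x²/16 + (92−x)²/(4π) for 0 ≤ x ≤ 92. A'(x) = x/8 − (92−x)/(2π) = 0 gives x = 4·92/(π+4) ≈ 51.5291.
A'' = 1/8 + 1/(2π) > 0, so this gives the minimum combined area; x ≈ 51.5291 cm to the square.

51.5291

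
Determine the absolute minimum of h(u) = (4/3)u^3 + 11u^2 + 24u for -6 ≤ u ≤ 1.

-36

The derivative is 4u^2 + 22u + 24, which vanishes at u = -4 and u = -3/2.
Compare values at every candidate in [-6, 1]: h(-6) = -36; h(-4) = -16/3; h(-3/2) = -63/4; h(1) = 109/3.
So the minimum is h(-6) = -36.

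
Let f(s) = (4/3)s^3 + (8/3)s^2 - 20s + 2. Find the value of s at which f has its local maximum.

-3

f'(s) = 4s^2 + (16/3)s - 20 = 0 at s = -3, 5/3.
Since f''(s) = 8s + 16/3, we get f''(-3) = -56/3 < 0 ⇒ local maximum; f''(5/3) = 56/3 > 0 ⇒ local minimum.
So the local maximum value is f(-3) = 50.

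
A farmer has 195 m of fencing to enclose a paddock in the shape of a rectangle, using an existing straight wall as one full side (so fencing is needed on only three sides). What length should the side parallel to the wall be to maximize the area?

195/2

Let the sides perpendicular to the wall have length x and the parallel side y, so 2x + y = 195 and the area is A = xy = x(195 − 2x).
A'(x) = 195 − 4x = 0 gives x = 195/4, and A''(x) = −4 < 0 confirms a maximum.
Then y = 195 − 2·195/4 = 195/2 and A = 38025/8.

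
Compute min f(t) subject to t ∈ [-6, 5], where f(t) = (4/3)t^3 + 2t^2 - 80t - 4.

Differentiating, f'(t) = 4t^2 + 4t - 80; which vanishes at t = -5 and t = 4.
Evaluating at the critical points and endpoints: f(-6) = 260,  f(-5) = 838/3,  f(4) = -620/3,  f(5) = -562/3.
The minimum over the interval is -620/3, attained at t = 4.

-620/3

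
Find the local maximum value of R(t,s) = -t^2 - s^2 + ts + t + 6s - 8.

∂R/∂t = -2t + s + 1 = 0 and ∂R/∂s = t - 2s + 6 = 0, so (t, s) = (8/3, 13/3).
The Hessian has R_{tt} = -2, R_{ss} = -2, R_{ts} = 1, giving D = 3 > 0 with R_{tt} < 0, so the point is a local maximum.
R(8/3, 13/3) = 19/3.

19/3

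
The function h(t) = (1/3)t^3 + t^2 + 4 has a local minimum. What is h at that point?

Critical points: h'(t) = t^2 + 2t vanishes at t = -2, 0.
h''(t) = 2t + 2. h''(-2) = -2 < 0 ⇒ local maximum; h''(0) = 2 > 0 ⇒ local minimum.
The local minimum is h(0) = 4.

4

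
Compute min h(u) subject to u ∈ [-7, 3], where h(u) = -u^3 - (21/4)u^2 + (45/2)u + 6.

-451/4

h'(u) = -3u^2 - (21/2)u + 45/2, which vanishes at u = -5 and u = 3/2.
Compare values at every candidate in [-7, 3]: h(-7) = -263/4; h(-5) = -451/4; h(3/2) = 393/16; h(3) = -3/4.
Hence the absolute minimum is -451/4 at u = -5.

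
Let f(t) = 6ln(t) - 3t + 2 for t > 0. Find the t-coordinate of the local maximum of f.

2

f'(t) = 6/t − 3 = 0 gives t = 2.
f''(t) = -6/t², which is negative for t > 0, so this is a local maximum.
f(2) = 6·ln(2) - 6 + 2 ≈ 0.1589.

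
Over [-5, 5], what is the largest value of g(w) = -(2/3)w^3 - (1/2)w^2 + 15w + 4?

Differentiating, g'(w) = -2w^2 - w + 15; which vanishes at w = -3 and w = 5/2.
Evaluating at the critical points and endpoints: g(-5) = -1/6, g(-3) = -55/2, g(5/2) = 671/24, g(5) = -101/6.
The maximum over the interval is 671/24, attained at w = 5/2.

671/24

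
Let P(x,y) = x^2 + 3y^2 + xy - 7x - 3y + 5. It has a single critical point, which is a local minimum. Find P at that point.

-80/11

∂P/∂x = 2x + y - 7 = 0 and ∂P/∂y = x + 6y - 3 = 0, so (x, y) = (39/11, -1/11).
The Hessian has P_{xx} = 2, P_{yy} = 6, P_{xy} = 1, giving D = 11 > 0 with P_{xx} > 0, so the point is a local minimum.
P(39/11, -1/11) = -80/11.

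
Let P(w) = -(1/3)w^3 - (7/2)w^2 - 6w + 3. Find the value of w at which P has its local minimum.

-6

Critical points: P'(w) = -w^2 - 7w - 6 vanishes at w = -6, -1.
Since P''(w) = -2w - 7, we get P''(-6) = 5 > 0 ⇒ local minimum; P''(-1) = -5 < 0 ⇒ local maximum.
So the local minimum value is P(-6) = -15.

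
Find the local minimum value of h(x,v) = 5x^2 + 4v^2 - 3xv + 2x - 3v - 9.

-682/71

∂h/∂x = 10x - 3v + 2 = 0 and ∂h/∂v = -3x + 8v - 3 = 0, so (x, v) = (-7/71, 24/71).
The Hessian has h_{xx} = 10, h_{vv} = 8, h_{xv} = -3, giving D = 71 > 0 with h_{xx} > 0, so the point is a local minimum.
h(-7/71, 24/71) = -682/71.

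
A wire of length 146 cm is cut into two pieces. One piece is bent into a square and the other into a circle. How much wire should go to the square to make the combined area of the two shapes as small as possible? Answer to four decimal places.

Let x be the length used for the square. Square side x/4; circle radius (146−x)/(2π).
A(x) = (x/4)² + π·((146−x)/(2π))² = x²/16 + (146−x)²/(4π) for 0 ≤ x ≤ 146. A'(x) = x/8 − (146−x)/(2π) = 0 gives x = 4·146/(π+4) ≈ 81.7745.
A'' = 1/8 + 1/(2π) > 0, so this gives the minimum combined area; x ≈ 81.7745 cm to the square.

81.7745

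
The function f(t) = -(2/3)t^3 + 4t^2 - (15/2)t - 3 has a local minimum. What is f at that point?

f'(t) = -2t^2 + 8t - 15/2 = 0 at t = 3/2, 5/2.
Second-derivative test with f''(t) = -4t + 8: f''(3/2) = 2 > 0 ⇒ local minimum; f''(5/2) = -2 < 0 ⇒ local maximum.
Thus f has its local minimum at t = 3/2, with value -15/2.

-15/2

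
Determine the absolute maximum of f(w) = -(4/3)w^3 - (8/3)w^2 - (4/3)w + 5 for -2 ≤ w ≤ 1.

Differentiating, f'(w) = -4w^2 - (16/3)w - 4/3; which vanishes at w = -1 and w = -1/3.
Evaluating at the critical points and endpoints: f(-2) = 23/3, f(-1) = 5, f(-1/3) = 421/81, f(1) = -1/3.
Hence the absolute maximum is 23/3 at w = -2.

23/3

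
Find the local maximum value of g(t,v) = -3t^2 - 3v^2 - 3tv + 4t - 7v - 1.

∂g/∂t = -6t - 3v + 4 = 0 and ∂g/∂v = -3t - 6v - 7 = 0, so (t, v) = (5/3, -2).
The Hessian has g_{tt} = -6, g_{vv} = -6, g_{tv} = -3, giving D = 27 > 0 with g_{tt} < 0, so the point is a local maximum.
g(5/3, -2) = 28/3.

28/3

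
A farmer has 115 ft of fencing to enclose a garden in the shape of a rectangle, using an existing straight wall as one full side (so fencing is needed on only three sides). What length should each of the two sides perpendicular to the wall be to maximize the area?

Let the sides perpendicular to the wall have length x and the parallel side y, so 2x + y = 115 and the area is A = xy = x(115 − 2x).
A'(x) = 115 − 4x = 0 gives x = 115/4, and A''(x) = −4 < 0 confirms a maximum.
Then y = 115 − 2·115/4 = 115/2 and A = 13225/8.

115/4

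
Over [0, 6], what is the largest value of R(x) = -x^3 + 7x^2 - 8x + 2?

Differentiating, R'(x) = -3x^2 + 14x - 8; which vanishes at x = 2/3 and x = 4.
Compare values at every candidate in [0, 6]: R(0) = 2, R(2/3) = -14/27, R(4) = 18, R(6) = -10.
Hence the absolute maximum is 18 at x = 4.

18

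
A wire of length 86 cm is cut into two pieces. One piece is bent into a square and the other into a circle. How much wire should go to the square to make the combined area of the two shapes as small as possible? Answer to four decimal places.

Let x be the length used for the square. Square side x/4; circle radius (86−x)/(2π).
A(x) = (x/4)² + π·((86−x)/(2π))² = x²/16 + (86−x)²/(4π) for 0 ≤ x ≤ 86. A'(x) = x/8 − (86−x)/(2π) = 0 gives x = 4·86/(π+4) ≈ 48.1685.
A'' = 1/8 + 1/(2π) > 0, so this gives the minimum combined area; x ≈ 48.1685 cm to the square.

48.1685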